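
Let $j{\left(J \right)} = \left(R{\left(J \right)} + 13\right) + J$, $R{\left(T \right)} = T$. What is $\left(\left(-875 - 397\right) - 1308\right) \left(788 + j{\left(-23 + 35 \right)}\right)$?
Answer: $-2128500$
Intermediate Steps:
$j{\left(J \right)} = 13 + 2 J$ ($j{\left(J \right)} = \left(J + 13\right) + J = \left(13 + J\right) + J = 13 + 2 J$)
$\left(\left(-875 - 397\right) - 1308\right) \left(788 + j{\left(-23 + 35 \right)}\right) = \left(\left(-875 - 397\right) - 1308\right) \left(788 + \left(13 + 2 \left(-23 + 35\right)\right)\right) = \left(-1272 - 1308\right) \left(788 + \left(13 + 2 \cdot 12\right)\right) = - 2580 \left(788 + \left(13 + 24\right)\right) = - 2580 \left(788 + 37\right) = \left(-2580\right) 825 = -2128500$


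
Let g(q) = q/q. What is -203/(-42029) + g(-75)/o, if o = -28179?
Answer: 5678308/1184335191 ≈ 0.0047945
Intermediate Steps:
g(q) = 1
-203/(-42029) + g(-75)/o = -203/(-42029) + 1/(-28179) = -203*(-1/42029) + 1*(-1/28179) = 203/42029 - 1/28179 = 5678308/1184335191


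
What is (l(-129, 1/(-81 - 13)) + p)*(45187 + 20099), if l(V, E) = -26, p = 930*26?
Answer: 1576918044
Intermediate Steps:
p = 24180
(l(-129, 1/(-81 - 13)) + p)*(45187 + 20099) = (-26 + 24180)*(45187 + 20099) = 24154*65286 = 1576918044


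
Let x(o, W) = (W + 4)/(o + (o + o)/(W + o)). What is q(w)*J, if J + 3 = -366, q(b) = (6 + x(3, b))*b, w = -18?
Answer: 53136/13 ≈ 4087.4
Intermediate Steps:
x(o, W) = (4 + W)/(o + 2*o/(W + o)) (x(o, W) = (4 + W)/(o + (2*o)/(W + o)) = (4 + W)/(o + 2*o/(W + o)))
q(b) = b*(6 + (12 + b**2 + 7*b)/(3*(5 + b))) (q(b) = (6 + (b**2 + 4*b + 4*3 + b*3)/(3*(2 + b + 3)))*b = (6 + (b**2 + 4*b + 12 + 3*b)/(3*(5 + b)))*b = (6 + (12 + b**2 + 7*b)/(3*(5 + b)))*b = b*(6 + (12 + b**2 + 7*b)/(3*(5 + b))))
J = -369 (J = -3 - 366 = -369)
q(w)*J = ((1/3)*(-18)*(102 + (-18)**2 + 25*(-18))/(5 - 18))*(-369) = ((1/3)*(-18)*(102 + 324 - 450)/(-13))*(-369) = ((1/3)*(-18)*(-1/13)*(-24))*(-369) = -144/13*(-369) = 53136/13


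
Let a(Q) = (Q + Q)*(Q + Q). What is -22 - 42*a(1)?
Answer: -190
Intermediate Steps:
a(Q) = 4*Q² (a(Q) = (2*Q)*(2*Q) = 4*Q²)
-22 - 42*a(1) = -22 - 168*1² = -22 - 168 = -190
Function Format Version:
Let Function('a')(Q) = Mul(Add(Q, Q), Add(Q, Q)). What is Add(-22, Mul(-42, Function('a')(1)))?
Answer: -190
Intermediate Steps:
Function('a')(Q) = Mul(4, Pow(Q, 2)) (Function('a')(Q) = Mul(Mul(2, Q), Mul(2, Q)) = Mul(4, Pow(Q, 2)))
Add(-22, Mul(-42, Function('a')(1))) = Add(-22, Mul(-42, Mul(4, Pow(1, 2)))) = Add(-22, Mul(-42, Mul(4, 1))) = Add(-22, Mul(-42, 4)) = Add(-22, -168) = -190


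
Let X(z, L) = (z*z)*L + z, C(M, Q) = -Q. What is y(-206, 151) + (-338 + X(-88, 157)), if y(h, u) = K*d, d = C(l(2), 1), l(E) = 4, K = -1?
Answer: 1215383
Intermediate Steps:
d = -1 (d = -1*1 = -1)
X(z, L) = z + L*z² (X(z, L) = z²*L + z = L*z² + z = z + L*z²)
y(h, u) = 1 (y(h, u) = -1*(-1) = 1)
y(-206, 151) + (-338 + X(-88, 157)) = 1 + (-338 - 88*(1 + 157*(-88))) = 1 + (-338 - 88*(1 - 13816)) = 1 + (-338 - 88*(-13815)) = 1 + (-338 + 1215720) = 1 + 1215382 = 1215383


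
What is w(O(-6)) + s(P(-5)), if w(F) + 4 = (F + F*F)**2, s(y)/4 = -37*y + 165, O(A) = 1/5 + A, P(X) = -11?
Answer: 1911916/625 ≈ 3059.1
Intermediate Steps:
O(A) = 1/5 + A
s(y) = 660 - 148*y (s(y) = 4*(-37*y + 165) = 4*(165 - 37*y) = 660 - 148*y)
w(F) = -4 + (F + F**2)**2 (w(F) = -4 + (F + F*F)**2 = -4 + (F + F**2)**2)
w(O(-6)) + s(P(-5)) = (-4 + (1/5 - 6)**2*(1 + (1/5 - 6))**2) + (660 - 148*(-11)) = (-4 + (-29/5)**2*(1 - 29/5)**2) + (660 + 1628) = (-4 + 841*(-24/5)**2/25) + 2288 = (-4 + (841/25)*(576/25)) + 2288 = (-4 + 484416/625) + 2288 = 481916/625 + 2288 = 1911916/625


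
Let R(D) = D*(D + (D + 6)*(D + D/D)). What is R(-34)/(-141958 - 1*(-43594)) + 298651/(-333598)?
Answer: -4820457871/8203508418 ≈ -0.58761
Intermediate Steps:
R(D) = D*(D + (1 + D)*(6 + D)) (R(D) = D*(D + (6 + D)*(D + 1)) = D*(D + (6 + D)*(1 + D)) = D*(D + (1 + D)*(6 + D)))
R(-34)/(-141958 - 1*(-43594)) + 298651/(-333598) = (-34*(6 + (-34)**2 + 8*(-34)))/(-141958 - 1*(-43594)) + 298651/(-333598) = (-34*(6 + 1156 - 272))/(-141958 + 43594) + 298651*(-1/333598) = -34*890/(-98364) - 298651/333598 = -30260*(-1/98364) - 298651/333598 = 7565/24591 - 298651/333598 = -4820457871/8203508418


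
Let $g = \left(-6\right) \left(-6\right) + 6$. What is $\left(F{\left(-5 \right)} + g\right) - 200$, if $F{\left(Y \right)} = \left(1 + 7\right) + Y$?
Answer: $-155$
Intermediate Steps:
$F{\left(Y \right)} = 8 + Y$
$g = 42$ ($g = 36 + 6 = 42$)
$\left(F{\left(-5 \right)} + g\right) - 200 = \left(\left(8 - 5\right) + 42\right) - 200 = \left(3 + 42\right) - 200 = 45 - 200 = -155$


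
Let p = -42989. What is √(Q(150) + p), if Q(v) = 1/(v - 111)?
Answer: I*√65386230/39 ≈ 207.34*I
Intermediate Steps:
Q(v) = 1/(-111 + v)
√(Q(150) + p) = √(1/(-111 + 150) - 42989) = √(1/39 - 42989) = √(-1676570/39) = I*√65386230/39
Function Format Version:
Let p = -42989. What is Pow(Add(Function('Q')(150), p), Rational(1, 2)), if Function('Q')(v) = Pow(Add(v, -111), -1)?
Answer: Mul(Rational(1, 39), I, Pow(65386230, Rational(1, 2))) ≈ Mul(207.34, I)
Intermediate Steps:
Function('Q')(v) = Pow(Add(-111, v), -1)
Pow(Add(Function('Q')(150), p), Rational(1, 2)) = Pow(Add(Pow(Add(-111, 150), -1), -42989), Rational(1, 2)) = Pow(Add(Pow(39, -1), -42989), Rational(1, 2)) = Pow(Add(Rational(1, 39), -42989), Rational(1, 2)) = Pow(Rational(-1676570, 39), Rational(1, 2)) = Mul(Rational(1, 39), I, Pow(65386230, Rational(1, 2)))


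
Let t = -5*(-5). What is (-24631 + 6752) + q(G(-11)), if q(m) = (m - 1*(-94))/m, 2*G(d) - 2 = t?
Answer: -482518/27 ≈ -17871.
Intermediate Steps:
t = 25
G(d) = 27/2 (G(d) = 1 + (1/2)*25 = 1 + 25/2 = 27/2)
q(m) = (94 + m)/m (q(m) = (m + 94)/m = (94 + m)/m)
(-24631 + 6752) + q(G(-11)) = (-24631 + 6752) + (94 + 27/2)/(27/2) = -17879 + (2/27)*(215/2) = -17879 + 215/27 = -482518/27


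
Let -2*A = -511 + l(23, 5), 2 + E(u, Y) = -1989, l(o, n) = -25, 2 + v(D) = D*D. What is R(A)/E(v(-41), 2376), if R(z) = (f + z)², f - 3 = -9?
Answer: -68644/1991 ≈ -34.477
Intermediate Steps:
v(D) = -2 + D² (v(D) = -2 + D*D = -2 + D²)
f = -6 (f = 3 - 9 = -6)
E(u, Y) = -1991 (E(u, Y) = -2 - 1989 = -1991)
A = 268 (A = -(-511 - 25)/2 = -½*(-536) = 268)
R(z) = (-6 + z)²
R(A)/E(v(-41), 2376) = (-6 + 268)²/(-1991) = 262²*(-1/1991) = 68644*(-1/1991) = -68644/1991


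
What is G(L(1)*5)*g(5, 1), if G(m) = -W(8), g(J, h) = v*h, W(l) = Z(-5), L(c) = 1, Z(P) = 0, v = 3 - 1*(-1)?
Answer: 0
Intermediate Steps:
v = 4 (v = 3 + 1 = 4)
W(l) = 0
g(J, h) = 4*h
G(m) = 0 (G(m) = -1*0 = 0)
G(L(1)*5)*g(5, 1) = 0*(4*1) = 0*4 = 0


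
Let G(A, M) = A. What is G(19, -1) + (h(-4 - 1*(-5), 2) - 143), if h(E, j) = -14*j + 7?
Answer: -145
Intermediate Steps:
h(E, j) = 7 - 14*j
G(19, -1) + (h(-4 - 1*(-5), 2) - 143) = 19 + ((7 - 14*2) - 143) = 19 + ((7 - 28) - 143) = 19 + (-21 - 143) = 19 - 164 = -145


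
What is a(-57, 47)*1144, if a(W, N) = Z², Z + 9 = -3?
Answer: 164736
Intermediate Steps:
Z = -12 (Z = -9 - 3 = -12)
a(W, N) = 144 (a(W, N) = (-12)² = 144)
a(-57, 47)*1144 = 144*1144 = 164736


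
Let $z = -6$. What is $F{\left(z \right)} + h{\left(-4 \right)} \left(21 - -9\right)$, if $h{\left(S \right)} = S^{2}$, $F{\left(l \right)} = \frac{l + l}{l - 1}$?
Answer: $\frac{3372}{7} \approx 481.71$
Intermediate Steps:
$F{\left(l \right)} = \frac{2 l}{-1 + l}$
$F{\left(z \right)} + h{\left(-4 \right)} \left(21 - -9\right) = 2 \left(-6\right) \frac{1}{-1 - 6} + \left(-4\right)^{2} \left(21 - -9\right) = 2 \left(-6\right) \frac{1}{-7} + 16 \left(21 + 9\right) = 2 \left(-6\right) \left(- \frac{1}{7}\right) + 16 \cdot 30 = \frac{12}{7} + 480 = \frac{3372}{7}$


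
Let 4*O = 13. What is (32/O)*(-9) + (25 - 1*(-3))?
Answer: -788/13 ≈ -60.615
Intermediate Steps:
O = 13/4 (O = (¼)*13 = 13/4 ≈ 3.2500)
(32/O)*(-9) + (25 - 1*(-3)) = (32/(13/4))*(-9) + (25 - 1*(-3)) = (32*(4/13))*(-9) + (25 + 3) = (128/13)*(-9) + 28 = -1152/13 + 28 = -788/13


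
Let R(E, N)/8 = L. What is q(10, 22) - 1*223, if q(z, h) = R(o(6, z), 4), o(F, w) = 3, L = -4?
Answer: -255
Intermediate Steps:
R(E, N) = -32 (R(E, N) = 8*(-4) = -32)
q(z, h) = -32
q(10, 22) - 1*223 = -32 - 1*223 = -32 - 223 = -255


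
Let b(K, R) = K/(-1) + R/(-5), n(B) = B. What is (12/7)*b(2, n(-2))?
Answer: -96/35 ≈ -2.7429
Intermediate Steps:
b(K, R) = -K - R/5 (b(K, R) = K*(-1) + R*(-⅕) = -K - R/5)
(12/7)*b(2, n(-2)) = (12/7)*(-1*2 - ⅕*(-2)) = ((⅐)*12)*(-2 + ⅖) = (12/7)*(-8/5) = -96/35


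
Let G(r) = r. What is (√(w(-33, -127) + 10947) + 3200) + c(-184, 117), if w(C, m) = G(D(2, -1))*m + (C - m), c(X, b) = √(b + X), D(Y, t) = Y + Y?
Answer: 3200 + √10533 + I*√67 ≈ 3302.6 + 8.1853*I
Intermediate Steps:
D(Y, t) = 2*Y
c(X, b) = √(X + b)
w(C, m) = C + 3*m (w(C, m) = (2*2)*m + (C - m) = 4*m + (C - m) = C + 3*m)
(√(w(-33, -127) + 10947) + 3200) + c(-184, 117) = (√((-33 + 3*(-127)) + 10947) + 3200) + √(-184 + 117) = (√((-33 - 381) + 10947) + 3200) + √(-67) = (√(-414 + 10947) + 3200) + I*√67 = (√10533 + 3200) + I*√67 = (3200 + √10533) + I*√67 = 3200 + √10533 + I*√67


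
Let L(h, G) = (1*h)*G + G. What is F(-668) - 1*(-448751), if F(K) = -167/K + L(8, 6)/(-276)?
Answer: 41285097/92 ≈ 4.4875e+5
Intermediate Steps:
L(h, G) = G + G*h (L(h, G) = h*G + G = G*h + G = G + G*h)
F(K) = -9/46 - 167/K (F(K) = -167/K + (6*(1 + 8))/(-276) = -167/K + (6*9)*(-1/276) = -167/K + 54*(-1/276) = -167/K - 9/46 = -9/46 - 167/K)
F(-668) - 1*(-448751) = (-9/46 - 167/(-668)) - 1*(-448751) = (-9/46 - 167*(-1/668)) + 448751 = (-9/46 + ¼) + 448751 = 5/92 + 448751 = 41285097/92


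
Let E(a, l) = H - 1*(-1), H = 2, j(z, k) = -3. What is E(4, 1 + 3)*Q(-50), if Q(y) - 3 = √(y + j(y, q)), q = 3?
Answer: 9 + 3*I*√53 ≈ 9.0 + 21.84*I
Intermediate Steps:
Q(y) = 3 + √(-3 + y) (Q(y) = 3 + √(y - 3) = 3 + √(-3 + y))
E(a, l) = 3 (E(a, l) = 2 - 1*(-1) = 2 + 1 = 3)
E(4, 1 + 3)*Q(-50) = 3*(3 + √(-3 - 50)) = 3*(3 + √(-53)) = 3*(3 + I*√53) = 9 + 3*I*√53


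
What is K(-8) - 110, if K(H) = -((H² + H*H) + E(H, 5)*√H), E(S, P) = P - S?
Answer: -238 - 26*I*√2 ≈ -238.0 - 36.77*I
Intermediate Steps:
K(H) = -2*H² - √H*(5 - H) (K(H) = -((H² + H*H) + (5 - H)*√H) = -((H² + H²) + √H*(5 - H)) = -(2*H² + √H*(5 - H)) = -2*H² - √H*(5 - H))
K(-8) - 110 = (-2*(-8)² + √(-8)*(-5 - 8)) - 110 = (-2*64 + (2*I*√2)*(-13)) - 110 = (-128 - 26*I*√2) - 110 = -238 - 26*I*√2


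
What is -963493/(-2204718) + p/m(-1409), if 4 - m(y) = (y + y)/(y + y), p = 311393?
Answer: 228845547551/2204718 ≈ 1.0380e+5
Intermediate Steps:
m(y) = 3 (m(y) = 4 - (y + y)/(y + y) = 4 - 2*y/(2*y) = 4 - 2*y*1/(2*y) = 4 - 1*1 = 4 - 1 = 3)
-963493/(-2204718) + p/m(-1409) = -963493/(-2204718) + 311393/3 = -963493*(-1/2204718) + 311393*(⅓) = 963493/2204718 + 311393/3 = 228845547551/2204718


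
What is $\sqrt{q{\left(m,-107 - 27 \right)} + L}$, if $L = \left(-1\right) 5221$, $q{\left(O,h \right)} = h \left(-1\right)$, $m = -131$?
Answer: $i \sqrt{5087} \approx 71.323 i$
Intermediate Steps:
$q{\left(O,h \right)} = - h$
$L = -5221$
$\sqrt{q{\left(m,-107 - 27 \right)} + L} = \sqrt{- (-107 - 27) - 5221} = \sqrt{\left(-1\right) \left(-134\right) - 5221} = \sqrt{134 - 5221} = \sqrt{-5087} = i \sqrt{5087}$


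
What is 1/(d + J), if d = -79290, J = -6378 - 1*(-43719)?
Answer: -1/41949 ≈ -2.3838e-5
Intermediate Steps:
J = 37341 (J = -6378 + 43719 = 37341)
1/(d + J) = 1/(-79290 + 37341) = 1/(-41949) = -1/41949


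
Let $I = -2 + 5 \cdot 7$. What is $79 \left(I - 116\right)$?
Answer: $-6557$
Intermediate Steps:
$I = 33$ ($I = -2 + 35 = 33$)
$79 \left(I - 116\right) = 79 \left(33 - 116\right) = 79 \left(-83\right) = -6557$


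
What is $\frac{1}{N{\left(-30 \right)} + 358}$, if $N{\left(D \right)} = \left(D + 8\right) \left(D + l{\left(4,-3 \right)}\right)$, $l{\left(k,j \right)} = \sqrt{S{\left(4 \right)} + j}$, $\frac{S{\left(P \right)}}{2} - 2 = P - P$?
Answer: $\frac{1}{996} \approx 0.001004$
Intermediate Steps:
$S{\left(P \right)} = 4$ ($S{\left(P \right)} = 4 + 2 \left(P - P\right) = 4 + 2 \cdot 0 = 4 + 0 = 4$)
$l{\left(k,j \right)} = \sqrt{4 + j}$
$N{\left(D \right)} = \left(1 + D\right) \left(8 + D\right)$ ($N{\left(D \right)} = \left(D + 8\right) \left(D + \sqrt{4 - 3}\right) = \left(8 + D\right) \left(D + \sqrt{1}\right) = \left(8 + D\right) \left(D + 1\right) = \left(8 + D\right) \left(1 + D\right) = \left(1 + D\right) \left(8 + D\right)$)
$\frac{1}{N{\left(-30 \right)} + 358} = \frac{1}{\left(8 + \left(-30\right)^{2} + 9 \left(-30\right)\right) + 358} = \frac{1}{\left(8 + 900 - 270\right) + 358} = \frac{1}{638 + 358} = \frac{1}{996}$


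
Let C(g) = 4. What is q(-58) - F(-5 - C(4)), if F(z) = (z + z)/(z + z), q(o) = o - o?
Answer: -1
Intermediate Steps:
q(o) = 0
F(z) = 1 (F(z) = (2*z)/((2*z)) = (2*z)*(1/(2*z)) = 1)
q(-58) - F(-5 - C(4)) = 0 - 1*1 = 0 - 1 = -1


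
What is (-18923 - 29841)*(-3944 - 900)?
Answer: 236212816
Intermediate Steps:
(-18923 - 29841)*(-3944 - 900) = -48764*(-4844) = 236212816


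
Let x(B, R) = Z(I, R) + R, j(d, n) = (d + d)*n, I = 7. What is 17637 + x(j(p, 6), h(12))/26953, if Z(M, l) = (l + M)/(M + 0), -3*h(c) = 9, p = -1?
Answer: 3327590410/188671 ≈ 17637.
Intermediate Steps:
j(d, n) = 2*d*n (j(d, n) = (2*d)*n = 2*d*n)
h(c) = -3 (h(c) = -⅓*9 = -3)
Z(M, l) = (M + l)/M
x(B, R) = 1 + 8*R/7 (x(B, R) = (7 + R)/7 + R = (1 + R/7) + R = 1 + 8*R/7)
17637 + x(j(p, 6), h(12))/26953 = 17637 + (1 + (8/7)*(-3))/26953 = 17637 + (1 - 24/7)*(1/26953) = 17637 - 17/7*1/26953 = 17637 - 17/188671 = 3327590410/188671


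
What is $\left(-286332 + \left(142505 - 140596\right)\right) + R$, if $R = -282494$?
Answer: $-566917$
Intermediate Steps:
$\left(-286332 + \left(142505 - 140596\right)\right) + R = \left(-286332 + \left(142505 - 140596\right)\right) - 282494 = \left(-286332 + 1909\right) - 282494 = -284423 - 282494 = -566917$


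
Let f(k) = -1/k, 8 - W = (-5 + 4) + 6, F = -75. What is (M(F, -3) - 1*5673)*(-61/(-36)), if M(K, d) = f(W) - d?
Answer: -1037671/108 ≈ -9608.1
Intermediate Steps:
W = 3 (W = 8 - ((-5 + 4) + 6) = 8 - (-1 + 6) = 8 - 1*5 = 8 - 5 = 3)
M(K, d) = -⅓ - d (M(K, d) = -1/3 - d = -1*⅓ - d = -⅓ - d)
(M(F, -3) - 1*5673)*(-61/(-36)) = ((-⅓ - 1*(-3)) - 1*5673)*(-61/(-36)) = ((-⅓ + 3) - 5673)*(-61*(-1/36)) = (8/3 - 5673)*(61/36) = -17011/3*61/36 = -1037671/108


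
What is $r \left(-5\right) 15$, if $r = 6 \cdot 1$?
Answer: $-450$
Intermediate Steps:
$r = 6$
$r \left(-5\right) 15 = 6 \left(-5\right) 15 = \left(-30\right) 15 = -450$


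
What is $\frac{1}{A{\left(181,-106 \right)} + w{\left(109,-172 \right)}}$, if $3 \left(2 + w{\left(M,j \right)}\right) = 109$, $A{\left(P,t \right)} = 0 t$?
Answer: $\frac{3}{103} \approx 0.029126$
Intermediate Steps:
$A{\left(P,t \right)} = 0$
$w{\left(M,j \right)} = \frac{103}{3}$ ($w{\left(M,j \right)} = -2 + \frac{1}{3} \cdot 109 = -2 + \frac{109}{3} = \frac{103}{3}$)
$\frac{1}{A{\left(181,-106 \right)} + w{\left(109,-172 \right)}} = \frac{1}{0 + \frac{103}{3}} = \frac{1}{\frac{103}{3}} = \frac{3}{103}$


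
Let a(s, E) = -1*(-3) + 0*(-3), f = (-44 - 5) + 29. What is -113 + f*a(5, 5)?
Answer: -173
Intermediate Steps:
f = -20 (f = -49 + 29 = -20)
a(s, E) = 3 (a(s, E) = 3 + 0 = 3)
-113 + f*a(5, 5) = -113 - 20*3 = -113 - 60 = -173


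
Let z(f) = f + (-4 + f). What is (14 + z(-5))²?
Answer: 0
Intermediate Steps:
z(f) = -4 + 2*f
(14 + z(-5))² = (14 + (-4 + 2*(-5)))² = (14 + (-4 - 10))² = (14 - 14)² = 0² = 0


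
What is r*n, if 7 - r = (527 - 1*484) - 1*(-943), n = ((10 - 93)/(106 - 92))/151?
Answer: 81257/2114 ≈ 38.438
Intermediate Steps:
n = -83/2114 (n = -83/14*(1/151) = -83*1/14*(1/151) = -83/14*1/151 = -83/2114 ≈ -0.039262)
r = -979 (r = 7 - ((527 - 1*484) - 1*(-943)) = 7 - ((527 - 484) + 943) = 7 - (43 + 943) = 7 - 1*986 = 7 - 986 = -979)
r*n = -979*(-83/2114) = 81257/2114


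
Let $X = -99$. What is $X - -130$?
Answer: $31$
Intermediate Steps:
$X - -130 = -99 - -130 = -99 + 130 = 31$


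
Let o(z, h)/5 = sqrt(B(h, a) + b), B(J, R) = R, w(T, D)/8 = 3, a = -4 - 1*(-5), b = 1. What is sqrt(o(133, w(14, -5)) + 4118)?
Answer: sqrt(4118 + 5*sqrt(2)) ≈ 64.227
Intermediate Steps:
a = 1 (a = -4 + 5 = 1)
w(T, D) = 24 (w(T, D) = 8*3 = 24)
o(z, h) = 5*sqrt(2) (o(z, h) = 5*sqrt(1 + 1) = 5*sqrt(2))
sqrt(o(133, w(14, -5)) + 4118) = sqrt(5*sqrt(2) + 4118) = sqrt(4118 + 5*sqrt(2))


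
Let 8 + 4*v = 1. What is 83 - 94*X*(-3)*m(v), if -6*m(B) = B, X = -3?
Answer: -655/4 ≈ -163.75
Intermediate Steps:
v = -7/4 (v = -2 + (¼)*1 = -2 + ¼ = -7/4 ≈ -1.7500)
m(B) = -B/6
83 - 94*X*(-3)*m(v) = 83 - 94*(-3*(-3))*(-⅙*(-7/4)) = 83 - 846*7/24 = 83 - 94*21/8 = 83 - 987/4 = -655/4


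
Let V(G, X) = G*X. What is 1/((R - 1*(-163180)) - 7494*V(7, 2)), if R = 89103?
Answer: 1/147367 ≈ 6.7858e-6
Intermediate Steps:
1/((R - 1*(-163180)) - 7494*V(7, 2)) = 1/((89103 - 1*(-163180)) - 52458*2) = 1/((89103 + 163180) - 7494*14) = 1/(252283 - 104916) = 1/147367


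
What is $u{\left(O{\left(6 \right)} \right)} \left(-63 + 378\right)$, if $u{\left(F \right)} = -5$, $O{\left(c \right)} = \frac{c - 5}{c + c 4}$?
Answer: $-1575$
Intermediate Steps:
$O{\left(c \right)} = \frac{-5 + c}{5 c}$ ($O{\left(c \right)} = \frac{-5 + c}{c + 4 c} = \frac{-5 + c}{5 c}$)
$u{\left(O{\left(6 \right)} \right)} \left(-63 + 378\right) = - 5 \left(-63 + 378\right) = \left(-5\right) 315 = -1575$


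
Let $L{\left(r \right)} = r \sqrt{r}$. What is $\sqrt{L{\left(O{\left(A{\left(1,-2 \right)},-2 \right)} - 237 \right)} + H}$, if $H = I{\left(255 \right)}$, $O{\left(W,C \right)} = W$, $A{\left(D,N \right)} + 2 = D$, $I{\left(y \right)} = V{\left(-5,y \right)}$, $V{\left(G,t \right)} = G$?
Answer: $\sqrt{-5 - 238 i \sqrt{238}} \approx 42.818 - 42.876 i$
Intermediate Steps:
$I{\left(y \right)} = -5$
$A{\left(D,N \right)} = -2 + D$
$H = -5$
$L{\left(r \right)} = r^{\frac{3}{2}}$
$\sqrt{L{\left(O{\left(A{\left(1,-2 \right)},-2 \right)} - 237 \right)} + H} = \sqrt{\left(\left(-2 + 1\right) - 237\right)^{\frac{3}{2}} - 5} = \sqrt{\left(-1 - 237\right)^{\frac{3}{2}} - 5} = \sqrt{\left(-238\right)^{\frac{3}{2}} - 5} = \sqrt{- 238 i \sqrt{238} - 5} = \sqrt{-5 - 238 i \sqrt{238}}$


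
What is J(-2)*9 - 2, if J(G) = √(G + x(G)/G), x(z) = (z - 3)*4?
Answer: -2 + 18*√2 ≈ 23.456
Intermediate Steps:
x(z) = -12 + 4*z (x(z) = (-3 + z)*4 = -12 + 4*z)
J(G) = √(G + (-12 + 4*G)/G)
J(-2)*9 - 2 = √(4 - 2 - 12/(-2))*9 - 2 = √(4 - 2 - 12*(-½))*9 - 2 = √(4 - 2 + 6)*9 - 2 = √8*9 - 2 = (2*√2)*9 - 2 = 18*√2 - 2 = -2 + 18*√2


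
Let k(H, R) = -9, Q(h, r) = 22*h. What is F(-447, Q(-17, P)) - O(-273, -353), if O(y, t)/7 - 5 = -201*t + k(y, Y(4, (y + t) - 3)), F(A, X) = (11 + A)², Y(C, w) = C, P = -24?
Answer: -306547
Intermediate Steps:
O(y, t) = -28 - 1407*t (O(y, t) = 35 + 7*(-201*t - 9) = 35 + 7*(-9 - 201*t) = 35 + (-63 - 1407*t) = -28 - 1407*t)
F(-447, Q(-17, P)) - O(-273, -353) = (11 - 447)² - (-28 - 1407*(-353)) = (-436)² - (-28 + 496671) = 190096 - 1*496643 = 190096 - 496643 = -306547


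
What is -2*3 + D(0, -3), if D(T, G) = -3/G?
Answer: -5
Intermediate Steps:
-2*3 + D(0, -3) = -2*3 - 3/(-3) = -6 - 3*(-1/3) = -6 + 1 = -5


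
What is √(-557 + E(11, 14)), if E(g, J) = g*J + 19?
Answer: 8*I*√6 ≈ 19.596*I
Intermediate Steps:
E(g, J) = 19 + J*g (E(g, J) = J*g + 19 = 19 + J*g)
√(-557 + E(11, 14)) = √(-557 + (19 + 14*11)) = √(-557 + (19 + 154)) = √(-557 + 173) = √(-384) = 8*I*√6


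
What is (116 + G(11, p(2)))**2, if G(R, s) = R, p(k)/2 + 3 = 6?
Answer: 16129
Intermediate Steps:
p(k) = 6 (p(k) = -6 + 2*6 = -6 + 12 = 6)
(116 + G(11, p(2)))**2 = (116 + 11)**2 = 127**2 = 16129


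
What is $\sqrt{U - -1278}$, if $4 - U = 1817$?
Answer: $i \sqrt{535} \approx 23.13 i$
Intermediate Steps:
$U = -1813$ ($U = 4 - 1817 = -1813$)
$\sqrt{U - -1278} = \sqrt{-1813 - -1278} = \sqrt{-1813 + \left(-454 + 1732\right)} = \sqrt{-1813 + 1278} = \sqrt{-535} = i \sqrt{535}$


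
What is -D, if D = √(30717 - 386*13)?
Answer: -√25699 ≈ -160.31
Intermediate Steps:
D = √25699 (D = √(30717 - 5018) = √25699 ≈ 160.31)
-D = -√25699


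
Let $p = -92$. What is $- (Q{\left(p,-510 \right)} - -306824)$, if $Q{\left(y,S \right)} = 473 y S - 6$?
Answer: $-22499978$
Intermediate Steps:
$Q{\left(y,S \right)} = -6 + 473 S y$ ($Q{\left(y,S \right)} = 473 S y - 6 = -6 + 473 S y$)
$- (Q{\left(p,-510 \right)} - -306824) = - (\left(-6 + 473 \left(-510\right) \left(-92\right)\right) - -306824) = - (\left(-6 + 22193160\right) + 306824) = - (22193154 + 306824) = \left(-1\right) 22499978 = -22499978$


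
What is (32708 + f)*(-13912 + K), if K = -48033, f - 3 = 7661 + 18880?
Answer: -3670365140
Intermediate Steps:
f = 26544 (f = 3 + (7661 + 18880) = 3 + 26541 = 26544)
(32708 + f)*(-13912 + K) = (32708 + 26544)*(-13912 - 48033) = 59252*(-61945) = -3670365140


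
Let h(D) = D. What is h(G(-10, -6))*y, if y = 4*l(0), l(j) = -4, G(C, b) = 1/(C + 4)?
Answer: 8/3 ≈ 2.6667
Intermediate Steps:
G(C, b) = 1/(4 + C)
y = -16 (y = 4*(-4) = -16)
h(G(-10, -6))*y = -16/(4 - 10) = -16/(-6) = -⅙*(-16) = 8/3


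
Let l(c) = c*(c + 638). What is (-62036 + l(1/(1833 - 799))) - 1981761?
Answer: -2185137165639/1069156 ≈ -2.0438e+6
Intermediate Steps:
l(c) = c*(638 + c)
(-62036 + l(1/(1833 - 799))) - 1981761 = (-62036 + (638 + 1/(1833 - 799))/(1833 - 799)) - 1981761 = (-62036 + (638 + 1/1034)/1034) - 1981761 = (-62036 + (1/1034)*(659693/1034)) - 1981761 = (-62036 + 659693/1069156) - 1981761 = -66325501923/1069156 - 1981761 = -2185137165639/1069156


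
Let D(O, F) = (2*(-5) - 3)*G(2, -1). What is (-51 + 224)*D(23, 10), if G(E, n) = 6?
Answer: -13494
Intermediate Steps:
D(O, F) = -78 (D(O, F) = (2*(-5) - 3)*6 = (-10 - 3)*6 = -13*6 = -78)
(-51 + 224)*D(23, 10) = (-51 + 224)*(-78) = 173*(-78) = -13494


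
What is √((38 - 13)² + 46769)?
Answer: 3*√5266 ≈ 217.70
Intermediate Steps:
√((38 - 13)² + 46769) = √(25² + 46769) = √(625 + 46769) = √47394 = 3*√5266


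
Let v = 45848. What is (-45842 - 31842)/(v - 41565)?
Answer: -77684/4283 ≈ -18.138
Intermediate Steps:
(-45842 - 31842)/(v - 41565) = (-45842 - 31842)/(45848 - 41565) = -77684/4283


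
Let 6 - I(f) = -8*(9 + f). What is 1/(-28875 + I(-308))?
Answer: -1/31261 ≈ -3.1989e-5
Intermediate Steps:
I(f) = 78 + 8*f (I(f) = 6 - (-8)*(9 + f) = 6 - (-72 - 8*f) = 6 + (72 + 8*f) = 78 + 8*f)
1/(-28875 + I(-308)) = 1/(-28875 + (78 + 8*(-308))) = 1/(-28875 + (78 - 2464)) = 1/(-28875 - 2386) = 1/(-31261) = -1/31261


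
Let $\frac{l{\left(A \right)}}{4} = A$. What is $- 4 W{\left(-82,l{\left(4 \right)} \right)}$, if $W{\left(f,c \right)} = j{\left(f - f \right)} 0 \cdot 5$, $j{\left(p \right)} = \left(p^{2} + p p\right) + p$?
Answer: $0$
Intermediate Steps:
$l{\left(A \right)} = 4 A$
$j{\left(p \right)} = p + 2 p^{2}$ ($j{\left(p \right)} = \left(p^{2} + p^{2}\right) + p = 2 p^{2} + p = p + 2 p^{2}$)
$W{\left(f,c \right)} = 0$ ($W{\left(f,c \right)} = \left(f - f\right) \left(1 + 2 \left(f - f\right)\right) 0 \cdot 5 = 0 \left(1 + 2 \cdot 0\right) 0 \cdot 5 = 0 \left(1 + 0\right) 0 \cdot 5 = 0 \cdot 1 \cdot 0 \cdot 5 = 0 \cdot 0 \cdot 5 = 0 \cdot 5 = 0$)
$- 4 W{\left(-82,l{\left(4 \right)} \right)} = \left(-4\right) 0 = 0$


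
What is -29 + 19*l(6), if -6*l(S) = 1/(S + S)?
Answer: -2107/72 ≈ -29.264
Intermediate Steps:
l(S) = -1/(12*S) (l(S) = -1/(6*(S + S)) = -1/(2*S)/6 = -1/(12*S))
-29 + 19*l(6) = -29 + 19*(-1/12/6) = -29 + 19*(-1/12*1/6) = -29 + 19*(-1/72) = -29 - 19/72 = -2107/72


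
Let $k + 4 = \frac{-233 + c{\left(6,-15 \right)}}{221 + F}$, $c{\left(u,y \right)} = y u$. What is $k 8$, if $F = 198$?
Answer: $- \frac{15992}{419} \approx -38.167$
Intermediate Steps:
$c{\left(u,y \right)} = u y$
$k = - \frac{1999}{419}$ ($k = -4 + \frac{-233 + 6 \left(-15\right)}{221 + 198} = -4 + \frac{-233 - 90}{419} = -4 - \frac{323}{419} = - \frac{1999}{419} \approx -4.7709$)
$k 8 = \left(- \frac{1999}{419}\right) 8 = - \frac{15992}{419}$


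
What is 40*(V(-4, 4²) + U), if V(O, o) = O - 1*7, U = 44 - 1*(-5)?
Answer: 1520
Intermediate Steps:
U = 49 (U = 44 + 5 = 49)
V(O, o) = -7 + O (V(O, o) = O - 7 = -7 + O)
40*(V(-4, 4²) + U) = 40*((-7 - 4) + 49) = 40*(-11 + 49) = 40*38 = 1520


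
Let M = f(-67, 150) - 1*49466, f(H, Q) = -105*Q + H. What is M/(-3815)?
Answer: 65283/3815 ≈ 17.112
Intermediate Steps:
f(H, Q) = H - 105*Q
M = -65283 (M = (-67 - 105*150) - 1*49466 = (-67 - 15750) - 49466 = -15817 - 49466 = -65283)
M/(-3815) = -65283/(-3815) = -65283*(-1/3815) = 65283/3815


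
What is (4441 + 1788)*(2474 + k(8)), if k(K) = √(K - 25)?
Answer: 15410546 + 6229*I*√17 ≈ 1.5411e+7 + 25683.0*I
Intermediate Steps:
k(K) = √(-25 + K)
(4441 + 1788)*(2474 + k(8)) = (4441 + 1788)*(2474 + √(-25 + 8)) = 6229*(2474 + √(-17)) = 6229*(2474 + I*√17) = 15410546 + 6229*I*√17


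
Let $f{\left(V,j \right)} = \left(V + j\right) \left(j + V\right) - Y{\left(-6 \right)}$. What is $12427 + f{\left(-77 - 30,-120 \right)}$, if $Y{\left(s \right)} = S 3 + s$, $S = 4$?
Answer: $63950$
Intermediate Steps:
$Y{\left(s \right)} = 12 + s$ ($Y{\left(s \right)} = 4 \cdot 3 + s = 12 + s$)
$f{\left(V,j \right)} = -6 + \left(V + j\right)^{2}$ ($f{\left(V,j \right)} = \left(V + j\right) \left(j + V\right) - \left(12 - 6\right) = \left(V + j\right) \left(V + j\right) - 6 = \left(V + j\right)^{2} - 6 = -6 + \left(V + j\right)^{2}$)
$12427 + f{\left(-77 - 30,-120 \right)} = 12427 - \left(6 - \left(\left(-77 - 30\right) - 120\right)^{2}\right) = 12427 - \left(6 - \left(-107 - 120\right)^{2}\right) = 12427 - \left(6 - \left(-227\right)^{2}\right) = 12427 + \left(-6 + 51529\right) = 12427 + 51523 = 63950$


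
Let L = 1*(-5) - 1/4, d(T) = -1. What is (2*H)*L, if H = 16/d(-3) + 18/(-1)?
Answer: 357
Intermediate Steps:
L = -21/4 (L = -5 - 1*¼ = -5 - ¼ = -21/4 ≈ -5.2500)
H = -34 (H = 16/(-1) + 18/(-1) = 16*(-1) + 18*(-1) = -16 - 18 = -34)
(2*H)*L = (2*(-34))*(-21/4) = -68*(-21/4) = 357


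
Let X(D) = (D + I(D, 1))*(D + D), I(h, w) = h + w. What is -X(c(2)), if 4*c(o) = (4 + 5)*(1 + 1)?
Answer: -90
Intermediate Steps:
c(o) = 9/2 (c(o) = ((4 + 5)*(1 + 1))/4 = (9*2)/4 = (¼)*18 = 9/2)
X(D) = 2*D*(1 + 2*D) (X(D) = (D + (D + 1))*(D + D) = (D + (1 + D))*(2*D) = (1 + 2*D)*(2*D) = 2*D*(1 + 2*D))
-X(c(2)) = -2*9*(1 + 2*(9/2))/2 = -2*9*(1 + 9)/2 = -2*9*10/2 = -1*90 = -90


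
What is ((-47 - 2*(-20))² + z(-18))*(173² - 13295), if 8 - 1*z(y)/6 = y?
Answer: 3409970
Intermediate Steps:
z(y) = 48 - 6*y
((-47 - 2*(-20))² + z(-18))*(173² - 13295) = ((-47 - 2*(-20))² + (48 - 6*(-18)))*(173² - 13295) = ((-47 + 40)² + (48 + 108))*(29929 - 13295) = ((-7)² + 156)*16634 = (49 + 156)*16634 = 205*16634 = 3409970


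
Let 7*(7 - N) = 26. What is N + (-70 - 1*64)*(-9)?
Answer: 8465/7 ≈ 1209.3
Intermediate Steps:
N = 23/7 (N = 7 - ⅐*26 = 7 - 26/7 = 23/7 ≈ 3.2857)
N + (-70 - 1*64)*(-9) = 23/7 + (-70 - 1*64)*(-9) = 23/7 + (-70 - 64)*(-9) = 23/7 - 134*(-9) = 23/7 + 1206 = 8465/7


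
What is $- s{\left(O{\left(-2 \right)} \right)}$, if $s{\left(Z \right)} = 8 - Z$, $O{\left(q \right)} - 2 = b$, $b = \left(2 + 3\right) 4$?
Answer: $14$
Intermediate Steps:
$b = 20$ ($b = 5 \cdot 4 = 20$)
$O{\left(q \right)} = 22$ ($O{\left(q \right)} = 2 + 20 = 22$)
$- s{\left(O{\left(-2 \right)} \right)} = - (8 - 22) = \left(-1\right) \left(-14\right) = 14$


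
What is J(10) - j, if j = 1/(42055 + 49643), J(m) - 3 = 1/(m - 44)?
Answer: 136198/45849 ≈ 2.9706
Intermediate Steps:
J(m) = 3 + 1/(-44 + m) (J(m) = 3 + 1/(m - 44) = 3 + 1/(-44 + m))
j = 1/91698 ≈ 1.0905e-5
J(10) - j = (-131 + 3*10)/(-44 + 10) - 1*1/91698 = (-131 + 30)/(-34) - 1/91698 = -1/34*(-101) - 1/91698 = 101/34 - 1/91698 = 136198/45849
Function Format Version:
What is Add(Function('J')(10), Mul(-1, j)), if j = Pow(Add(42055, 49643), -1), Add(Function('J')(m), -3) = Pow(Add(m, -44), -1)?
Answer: Rational(136198, 45849) ≈ 2.9706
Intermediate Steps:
Function('J')(m) = Add(3, Pow(Add(-44, m), -1)) (Function('J')(m) = Add(3, Pow(Add(m, -44), -1)) = Add(3, Pow(Add(-44, m), -1)))
j = Rational(1, 91698) (j = Pow(91698, -1) = Rational(1, 91698) ≈ 1.0905e-5)
Add(Function('J')(10), Mul(-1, j)) = Add(Mul(Pow(Add(-44, 10), -1), Add(-131, Mul(3, 10))), Mul(-1, Rational(1, 91698))) = Add(Mul(Pow(-34, -1), Add(-131, 30)), Rational(-1, 91698)) = Add(Mul(Rational(-1, 34), -101), Rational(-1, 91698)) = Add(Rational(101, 34), Rational(-1, 91698)) = Rational(136198, 45849)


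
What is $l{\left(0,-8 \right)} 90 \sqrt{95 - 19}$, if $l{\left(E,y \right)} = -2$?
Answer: $- 360 \sqrt{19} \approx -1569.2$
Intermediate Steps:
$l{\left(0,-8 \right)} 90 \sqrt{95 - 19} = \left(-2\right) 90 \sqrt{95 - 19} = - 180 \sqrt{76} = - 180 \cdot 2 \sqrt{19} = - 360 \sqrt{19}$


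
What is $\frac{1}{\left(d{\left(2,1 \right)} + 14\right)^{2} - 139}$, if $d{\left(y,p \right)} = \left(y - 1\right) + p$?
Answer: $\frac{1}{117} \approx 0.008547$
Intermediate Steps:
$d{\left(y,p \right)} = -1 + p + y$ ($d{\left(y,p \right)} = \left(-1 + y\right) + p = -1 + p + y$)
$\frac{1}{\left(d{\left(2,1 \right)} + 14\right)^{2} - 139} = \frac{1}{\left(\left(-1 + 1 + 2\right) + 14\right)^{2} - 139} = \frac{1}{\left(2 + 14\right)^{2} - 139} = \frac{1}{16^{2} - 139} = \frac{1}{256 - 139} = \frac{1}{117}$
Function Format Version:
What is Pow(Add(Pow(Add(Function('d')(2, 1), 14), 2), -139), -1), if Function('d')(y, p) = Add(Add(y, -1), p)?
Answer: Rational(1, 117) ≈ 0.0085470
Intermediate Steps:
Function('d')(y, p) = Add(-1, p, y) (Function('d')(y, p) = Add(Add(-1, y), p) = Add(-1, p, y))
Pow(Add(Pow(Add(Function('d')(2, 1), 14), 2), -139), -1) = Pow(Add(Pow(Add(Add(-1, 1, 2), 14), 2), -139), -1) = Pow(Add(Pow(Add(2, 14), 2), -139), -1) = Pow(Add(Pow(16, 2), -139), -1) = Pow(Add(256, -139), -1) = Pow(117, -1) = Rational(1, 117)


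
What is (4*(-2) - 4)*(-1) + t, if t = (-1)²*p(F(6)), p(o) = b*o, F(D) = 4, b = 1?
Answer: 16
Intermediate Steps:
p(o) = o (p(o) = 1*o = o)
t = 4 (t = (-1)²*4 = 1*4 = 4)
(4*(-2) - 4)*(-1) + t = (4*(-2) - 4)*(-1) + 4 = (-8 - 4)*(-1) + 4 = -12*(-1) + 4 = 12 + 4 = 16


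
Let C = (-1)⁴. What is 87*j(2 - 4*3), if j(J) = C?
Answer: 87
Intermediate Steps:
C = 1
j(J) = 1
87*j(2 - 4*3) = 87*1 = 87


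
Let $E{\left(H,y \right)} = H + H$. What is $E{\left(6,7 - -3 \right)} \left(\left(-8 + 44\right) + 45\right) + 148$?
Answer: $1120$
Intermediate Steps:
$E{\left(H,y \right)} = 2 H$
$E{\left(6,7 - -3 \right)} \left(\left(-8 + 44\right) + 45\right) + 148 = 2 \cdot 6 \left(\left(-8 + 44\right) + 45\right) + 148 = 12 \left(36 + 45\right) + 148 = 12 \cdot 81 + 148 = 972 + 148 = 1120$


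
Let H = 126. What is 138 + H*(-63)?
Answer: -7800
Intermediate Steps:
138 + H*(-63) = 138 + 126*(-63) = 138 - 7938 = -7800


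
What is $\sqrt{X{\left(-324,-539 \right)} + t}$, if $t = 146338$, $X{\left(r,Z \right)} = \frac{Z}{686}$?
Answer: $\frac{17 \sqrt{99246}}{14} \approx 382.54$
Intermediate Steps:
$X{\left(r,Z \right)} = \frac{Z}{686}$ ($X{\left(r,Z \right)} = Z \frac{1}{686} = \frac{Z}{686}$)
$\sqrt{X{\left(-324,-539 \right)} + t} = \sqrt{\frac{1}{686} \left(-539\right) + 146338} = \sqrt{- \frac{11}{14} + 146338} = \sqrt{\frac{2048721}{14}} = \frac{17 \sqrt{99246}}{14}$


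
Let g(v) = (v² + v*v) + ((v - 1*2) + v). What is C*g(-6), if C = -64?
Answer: -3712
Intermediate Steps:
g(v) = -2 + 2*v + 2*v² (g(v) = (v² + v²) + ((v - 2) + v) = 2*v² + ((-2 + v) + v) = 2*v² + (-2 + 2*v) = -2 + 2*v + 2*v²)
C*g(-6) = -64*(-2 + 2*(-6) + 2*(-6)²) = -64*(-2 - 12 + 2*36) = -64*(-2 - 12 + 72) = -64*58 = -3712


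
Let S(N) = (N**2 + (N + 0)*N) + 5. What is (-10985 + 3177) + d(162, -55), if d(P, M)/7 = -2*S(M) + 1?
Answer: -92571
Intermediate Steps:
S(N) = 5 + 2*N**2 (S(N) = (N**2 + N*N) + 5 = (N**2 + N**2) + 5 = 2*N**2 + 5 = 5 + 2*N**2)
d(P, M) = -63 - 28*M**2 (d(P, M) = 7*(-2*(5 + 2*M**2) + 1) = 7*((-10 - 4*M**2) + 1) = 7*(-9 - 4*M**2) = -63 - 28*M**2)
(-10985 + 3177) + d(162, -55) = (-10985 + 3177) + (-63 - 28*(-55)**2) = -7808 + (-63 - 28*3025) = -7808 + (-63 - 84700) = -7808 - 84763 = -92571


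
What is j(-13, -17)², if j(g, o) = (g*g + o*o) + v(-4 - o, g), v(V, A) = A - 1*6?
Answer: 192721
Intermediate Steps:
v(V, A) = -6 + A (v(V, A) = A - 6 = -6 + A)
j(g, o) = -6 + g + g² + o² (j(g, o) = (g*g + o*o) + (-6 + g) = (g² + o²) + (-6 + g) = -6 + g + g² + o²)
j(-13, -17)² = (-6 - 13 + (-13)² + (-17)²)² = (-6 - 13 + 169 + 289)² = 439² = 192721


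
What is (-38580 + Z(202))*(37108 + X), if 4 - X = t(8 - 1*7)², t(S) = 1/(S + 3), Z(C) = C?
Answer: -11394255499/8 ≈ -1.4243e+9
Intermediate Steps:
t(S) = 1/(3 + S)
X = 63/16 (X = 4 - (1/(3 + (8 - 1*7)))² = 4 - (1/(3 + (8 - 7)))² = 4 - (1/(3 + 1))² = 4 - (1/4)² = 4 - (¼)² = 4 - 1*1/16 = 4 - 1/16 = 63/16 ≈ 3.9375)
(-38580 + Z(202))*(37108 + X) = (-38580 + 202)*(37108 + 63/16) = -38378*593791/16 = -11394255499/8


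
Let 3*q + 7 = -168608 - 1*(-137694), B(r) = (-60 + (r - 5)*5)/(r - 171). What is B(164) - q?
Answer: 10202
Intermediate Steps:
B(r) = (-85 + 5*r)/(-171 + r) (B(r) = (-60 + (-5 + r)*5)/(-171 + r) = (-60 + (-25 + 5*r))/(-171 + r) = (-85 + 5*r)/(-171 + r))
q = -10307 (q = -7/3 + (-168608 - 1*(-137694))/3 = -7/3 + (-168608 + 137694)/3 = -7/3 + (⅓)*(-30914) = -7/3 - 30914/3 = -10307)
B(164) - q = 5*(-17 + 164)/(-171 + 164) - 1*(-10307) = 5*147/(-7) + 10307 = 5*(-⅐)*147 + 10307 = -105 + 10307 = 10202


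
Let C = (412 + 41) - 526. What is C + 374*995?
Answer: 372057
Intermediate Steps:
C = -73 (C = 453 - 526 = -73)
C + 374*995 = -73 + 374*995 = -73 + 372130 = 372057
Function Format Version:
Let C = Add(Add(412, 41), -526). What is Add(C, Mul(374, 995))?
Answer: 372057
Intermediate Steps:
C = -73 (C = Add(453, -526) = -73)
Add(C, Mul(374, 995)) = Add(-73, Mul(374, 995)) = Add(-73, 372130) = 372057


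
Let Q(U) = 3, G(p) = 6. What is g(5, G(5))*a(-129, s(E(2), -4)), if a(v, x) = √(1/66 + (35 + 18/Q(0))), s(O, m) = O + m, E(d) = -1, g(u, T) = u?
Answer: 5*√178662/66 ≈ 32.022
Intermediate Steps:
a(v, x) = √178662/66 (a(v, x) = √(1/66 + (35 + 18/3)) = √(1/66 + (35 + 18*(⅓))) = √(1/66 + (35 + 6)) = √(1/66 + 41) = √(2707/66) = √178662/66)
g(5, G(5))*a(-129, s(E(2), -4)) = 5*(√178662/66) = 5*√178662/66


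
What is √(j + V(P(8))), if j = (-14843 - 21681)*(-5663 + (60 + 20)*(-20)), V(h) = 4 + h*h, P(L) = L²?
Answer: 2*√66319478 ≈ 16287.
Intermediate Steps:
V(h) = 4 + h²
j = 265273812 (j = -36524*(-5663 + 80*(-20)) = -36524*(-5663 - 1600) = -36524*(-7263) = 265273812)
√(j + V(P(8))) = √(265273812 + (4 + (8²)²)) = √(265273812 + (4 + 64²)) = √(265273812 + (4 + 4096)) = √(265273812 + 4100) = √265277912 = 2*√66319478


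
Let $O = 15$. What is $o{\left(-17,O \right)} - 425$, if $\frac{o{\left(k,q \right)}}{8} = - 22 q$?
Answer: $-3065$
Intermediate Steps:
$o{\left(k,q \right)} = - 176 q$ ($o{\left(k,q \right)} = 8 \left(- 22 q\right) = - 176 q$)
$o{\left(-17,O \right)} - 425 = \left(-176\right) 15 - 425 = -2640 - 425 = -3065$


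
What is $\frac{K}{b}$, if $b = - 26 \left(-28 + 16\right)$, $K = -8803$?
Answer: $- \frac{8803}{312} \approx -28.215$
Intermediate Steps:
$b = 312$ ($b = \left(-26\right) \left(-12\right) = 312$)
$\frac{K}{b} = - \frac{8803}{312}$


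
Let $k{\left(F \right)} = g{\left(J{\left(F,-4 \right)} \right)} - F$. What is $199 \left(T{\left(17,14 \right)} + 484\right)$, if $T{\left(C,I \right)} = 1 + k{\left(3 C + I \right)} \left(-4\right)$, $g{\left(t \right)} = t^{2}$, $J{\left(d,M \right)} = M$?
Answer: $135519$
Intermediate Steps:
$k{\left(F \right)} = 16 - F$ ($k{\left(F \right)} = \left(-4\right)^{2} - F = 16 - F$)
$T{\left(C,I \right)} = -63 + 4 I + 12 C$ ($T{\left(C,I \right)} = 1 + \left(16 - \left(3 C + I\right)\right) \left(-4\right) = 1 + \left(16 - \left(I + 3 C\right)\right) \left(-4\right) = 1 + \left(16 - I - 3 C\right) \left(-4\right) = 1 + \left(-64 + 4 I + 12 C\right) = -63 + 4 I + 12 C$)
$199 \left(T{\left(17,14 \right)} + 484\right) = 199 \left(\left(-63 + 4 \cdot 14 + 12 \cdot 17\right) + 484\right) = 199 \left(\left(-63 + 56 + 204\right) + 484\right) = 199 \left(197 + 484\right) = 199 \cdot 681 = 135519$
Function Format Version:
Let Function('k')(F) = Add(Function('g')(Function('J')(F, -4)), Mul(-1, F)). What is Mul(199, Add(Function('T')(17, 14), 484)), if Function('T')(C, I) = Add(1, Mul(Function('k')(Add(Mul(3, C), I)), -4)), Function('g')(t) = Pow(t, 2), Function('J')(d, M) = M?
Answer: 135519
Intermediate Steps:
Function('k')(F) = Add(16, Mul(-1, F)) (Function('k')(F) = Add(Pow(-4, 2), Mul(-1, F)) = Add(16, Mul(-1, F)))
Function('T')(C, I) = Add(-63, Mul(4, I), Mul(12, C)) (Function('T')(C, I) = Add(1, Mul(Add(16, Mul(-1, Add(Mul(3, C), I))), -4)) = Add(1, Mul(Add(16, Mul(-1, Add(I, Mul(3, C)))), -4)) = Add(1, Mul(Add(16, Add(Mul(-1, I), Mul(-3, C))), -4)) = Add(1, Mul(Add(16, Mul(-1, I), Mul(-3, C)), -4)) = Add(1, Add(-64, Mul(4, I), Mul(12, C))) = Add(-63, Mul(4, I), Mul(12, C)))
Mul(199, Add(Function('T')(17, 14), 484)) = Mul(199, Add(Add(-63, Mul(4, 14), Mul(12, 17)), 484)) = Mul(199, Add(Add(-63, 56, 204), 484)) = Mul(199, Add(197, 484)) = Mul(199, 681) = 135519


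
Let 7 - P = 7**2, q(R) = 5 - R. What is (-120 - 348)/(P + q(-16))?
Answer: 156/7 ≈ 22.286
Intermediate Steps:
P = -42 (P = 7 - 1*7**2 = 7 - 1*49 = 7 - 49 = -42)
(-120 - 348)/(P + q(-16)) = (-120 - 348)/(-42 + (5 - 1*(-16))) = -468/(-42 + (5 + 16)) = -468/(-42 + 21) = -468/(-21) = -468*(-1/21) = 156/7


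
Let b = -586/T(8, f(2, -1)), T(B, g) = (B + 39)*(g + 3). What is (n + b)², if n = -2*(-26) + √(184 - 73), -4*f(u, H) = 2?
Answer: 128188279/55225 + 22096*√111/235 ≈ 3311.8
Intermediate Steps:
f(u, H) = -½ (f(u, H) = -¼*2 = -½)
T(B, g) = (3 + g)*(39 + B) (T(B, g) = (39 + B)*(3 + g) = (3 + g)*(39 + B))
b = -1172/235 (b = -586/(117 + 3*8 + 39*(-½) + 8*(-½)) = -586/(117 + 24 - 39/2 - 4) = -586/235/2 = -586*2/235 = -1172/235 ≈ -4.9872)
n = 52 + √111 ≈ 62.536
(n + b)² = ((52 + √111) - 1172/235)² = (11048/235 + √111)²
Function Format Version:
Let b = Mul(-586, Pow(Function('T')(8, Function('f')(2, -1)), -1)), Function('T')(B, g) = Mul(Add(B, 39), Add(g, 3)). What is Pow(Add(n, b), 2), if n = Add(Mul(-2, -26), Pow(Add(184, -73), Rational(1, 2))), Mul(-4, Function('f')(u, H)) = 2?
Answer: Add(Rational(128188279, 55225), Mul(Rational(22096, 235), Pow(111, Rational(1, 2)))) ≈ 3311.8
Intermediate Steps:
Function('f')(u, H) = Rational(-1, 2) (Function('f')(u, H) = Mul(Rational(-1, 4), 2) = Rational(-1, 2))
Function('T')(B, g) = Mul(Add(3, g), Add(39, B)) (Function('T')(B, g) = Mul(Add(39, B), Add(3, g)) = Mul(Add(3, g), Add(39, B)))
b = Rational(-1172, 235) (b = Mul(-586, Pow(Add(117, Mul(3, 8), Mul(39, Rational(-1, 2)), Mul(8, Rational(-1, 2))), -1)) = Mul(-586, Pow(Add(117, 24, Rational(-39, 2), -4), -1)) = Mul(-586, Pow(Rational(235, 2), -1)) = Mul(-586, Rational(2, 235)) = Rational(-1172, 235) ≈ -4.9872)
n = Add(52, Pow(111, Rational(1, 2))) ≈ 62.536
Pow(Add(n, b), 2) = Pow(Add(Add(52, Pow(111, Rational(1, 2))), Rational(-1172, 235)), 2) = Pow(Add(Rational(11048, 235), Pow(111, Rational(1, 2))), 2)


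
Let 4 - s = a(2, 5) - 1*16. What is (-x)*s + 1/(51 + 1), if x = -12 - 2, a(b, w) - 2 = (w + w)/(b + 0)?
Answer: 9465/52 ≈ 182.02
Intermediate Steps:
a(b, w) = 2 + 2*w/b (a(b, w) = 2 + (w + w)/(b + 0) = 2 + (2*w)/b = 2 + 2*w/b)
x = -14
s = 13 (s = 4 - ((2 + 2*5/2) - 1*16) = 4 - ((2 + 2*5*(½)) - 16) = 4 - ((2 + 5) - 16) = 4 - (7 - 16) = 4 - 1*(-9) = 4 + 9 = 13)
(-x)*s + 1/(51 + 1) = -1*(-14)*13 + 1/(51 + 1) = 14*13 + 1/52 = 182 + 1/52 = 9465/52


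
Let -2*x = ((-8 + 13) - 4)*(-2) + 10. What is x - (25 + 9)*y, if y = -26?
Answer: 880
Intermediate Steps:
x = -4 (x = -(((-8 + 13) - 4)*(-2) + 10)/2 = -((5 - 4)*(-2) + 10)/2 = -(1*(-2) + 10)/2 = -(-2 + 10)/2 = -1/2*8 = -4)
x - (25 + 9)*y = -4 - (25 + 9)*(-26) = -4 - 34*(-26) = -4 - 1*(-884) = -4 + 884 = 880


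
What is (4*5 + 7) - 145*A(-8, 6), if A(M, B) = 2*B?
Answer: -1713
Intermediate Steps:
(4*5 + 7) - 145*A(-8, 6) = (4*5 + 7) - 290*6 = (20 + 7) - 145*12 = 27 - 1740 = -1713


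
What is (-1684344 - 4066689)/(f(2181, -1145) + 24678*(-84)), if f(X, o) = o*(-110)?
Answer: 5751033/1947002 ≈ 2.9538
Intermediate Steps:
f(X, o) = -110*o
(-1684344 - 4066689)/(f(2181, -1145) + 24678*(-84)) = (-1684344 - 4066689)/(-110*(-1145) + 24678*(-84)) = -5751033/(125950 - 2072952) = -5751033/(-1947002) = -5751033*(-1/1947002) = 5751033/1947002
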